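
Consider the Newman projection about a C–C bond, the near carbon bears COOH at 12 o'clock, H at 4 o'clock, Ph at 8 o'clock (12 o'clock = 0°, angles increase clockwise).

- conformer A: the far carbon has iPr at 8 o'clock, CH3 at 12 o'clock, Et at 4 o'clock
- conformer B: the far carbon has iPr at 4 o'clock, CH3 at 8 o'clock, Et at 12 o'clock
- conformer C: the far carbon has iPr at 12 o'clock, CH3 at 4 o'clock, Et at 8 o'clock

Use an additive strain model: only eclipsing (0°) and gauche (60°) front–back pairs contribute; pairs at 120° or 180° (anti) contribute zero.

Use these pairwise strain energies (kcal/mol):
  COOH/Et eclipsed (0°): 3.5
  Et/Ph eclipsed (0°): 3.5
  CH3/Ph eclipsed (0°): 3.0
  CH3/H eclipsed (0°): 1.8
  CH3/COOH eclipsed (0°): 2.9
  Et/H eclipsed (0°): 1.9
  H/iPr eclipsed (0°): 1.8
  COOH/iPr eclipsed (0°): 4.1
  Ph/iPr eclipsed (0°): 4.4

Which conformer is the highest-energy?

C

A (eclipsed): COOH–CH3 eclipsed, H–Et eclipsed, Ph–iPr eclipsed; 2.9 + 1.9 + 4.4 = 9.2 kcal/mol.
B (eclipsed): COOH–Et eclipsed, H–iPr eclipsed, Ph–CH3 eclipsed; 3.5 + 1.8 + 3.0 = 8.3 kcal/mol.
C (eclipsed): COOH–iPr eclipsed, H–CH3 eclipsed, Ph–Et eclipsed; 4.1 + 1.8 + 3.5 = 9.4 kcal/mol.
C has the highest total (9.4 kcal/mol).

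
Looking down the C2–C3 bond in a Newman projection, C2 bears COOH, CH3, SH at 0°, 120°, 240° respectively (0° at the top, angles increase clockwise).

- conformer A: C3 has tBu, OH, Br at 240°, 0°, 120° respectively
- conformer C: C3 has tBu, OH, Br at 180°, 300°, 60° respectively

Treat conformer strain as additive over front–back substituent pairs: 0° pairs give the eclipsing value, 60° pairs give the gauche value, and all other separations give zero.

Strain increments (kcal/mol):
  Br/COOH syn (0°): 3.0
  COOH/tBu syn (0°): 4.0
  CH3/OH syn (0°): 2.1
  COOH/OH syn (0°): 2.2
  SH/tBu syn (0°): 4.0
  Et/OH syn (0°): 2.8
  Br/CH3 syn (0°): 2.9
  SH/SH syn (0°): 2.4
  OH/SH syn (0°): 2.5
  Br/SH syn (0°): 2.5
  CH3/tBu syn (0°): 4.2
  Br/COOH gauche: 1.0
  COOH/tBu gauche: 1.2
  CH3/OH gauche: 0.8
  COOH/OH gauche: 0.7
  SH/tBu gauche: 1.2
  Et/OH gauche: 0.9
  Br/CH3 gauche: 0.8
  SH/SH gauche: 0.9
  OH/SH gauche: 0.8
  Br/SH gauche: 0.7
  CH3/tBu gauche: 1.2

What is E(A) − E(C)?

A (eclipsed): COOH(0°)/OH(0°) eclipsed 2.2; CH3(120°)/Br(120°) eclipsed 2.9; SH(240°)/tBu(240°) eclipsed 4.0 → 9.1 kcal/mol.
C (staggered): COOH(0°)/OH(300°) gauche 0.7; COOH(0°)/Br(60°) gauche 1.0; CH3(120°)/tBu(180°) gauche 1.2; CH3(120°)/Br(60°) gauche 0.8; SH(240°)/tBu(180°) gauche 1.2; SH(240°)/OH(300°) gauche 0.8 → 5.7 kcal/mol.
E(A) − E(C) = 9.1 − 5.7 = +3.4 kcal/mol.

+3.4 kcal/mol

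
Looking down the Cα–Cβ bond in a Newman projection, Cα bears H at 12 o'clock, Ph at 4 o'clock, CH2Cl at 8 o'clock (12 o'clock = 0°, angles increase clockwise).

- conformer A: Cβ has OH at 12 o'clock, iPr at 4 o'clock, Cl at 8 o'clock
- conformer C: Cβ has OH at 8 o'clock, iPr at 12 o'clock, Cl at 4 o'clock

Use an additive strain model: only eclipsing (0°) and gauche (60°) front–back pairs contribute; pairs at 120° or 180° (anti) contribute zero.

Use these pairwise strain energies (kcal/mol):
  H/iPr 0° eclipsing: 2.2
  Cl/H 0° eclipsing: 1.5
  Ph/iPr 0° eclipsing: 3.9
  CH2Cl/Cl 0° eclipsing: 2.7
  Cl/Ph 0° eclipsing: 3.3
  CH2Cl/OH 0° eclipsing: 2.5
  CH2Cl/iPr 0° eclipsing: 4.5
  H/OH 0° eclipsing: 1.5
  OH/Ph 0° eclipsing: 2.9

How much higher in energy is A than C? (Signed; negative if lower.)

+0.1 kcal/mol

A (eclipsed): H(0°)/OH(0°) eclipsed 1.5; Ph(120°)/iPr(120°) eclipsed 3.9; CH2Cl(240°)/Cl(240°) eclipsed 2.7 → 8.1 kcal/mol.
C (eclipsed): H(0°)/iPr(0°) eclipsed 2.2; Ph(120°)/Cl(120°) eclipsed 3.3; CH2Cl(240°)/OH(240°) eclipsed 2.5 → 8.0 kcal/mol.
E(A) − E(C) = 8.1 − 8.0 = +0.1 kcal/mol.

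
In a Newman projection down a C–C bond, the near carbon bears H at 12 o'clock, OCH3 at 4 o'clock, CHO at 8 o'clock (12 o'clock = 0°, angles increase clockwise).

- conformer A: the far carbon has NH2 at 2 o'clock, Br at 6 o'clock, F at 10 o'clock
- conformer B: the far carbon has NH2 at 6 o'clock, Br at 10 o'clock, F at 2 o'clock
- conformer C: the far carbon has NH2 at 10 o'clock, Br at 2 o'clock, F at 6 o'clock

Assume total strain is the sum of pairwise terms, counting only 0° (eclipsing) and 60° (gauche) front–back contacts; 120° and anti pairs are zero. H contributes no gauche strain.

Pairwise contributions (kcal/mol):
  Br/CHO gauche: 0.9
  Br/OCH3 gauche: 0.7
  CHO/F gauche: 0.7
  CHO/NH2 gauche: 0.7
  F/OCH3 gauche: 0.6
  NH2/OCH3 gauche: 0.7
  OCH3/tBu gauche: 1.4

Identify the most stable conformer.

C

A (staggered): OCH3–NH2 gauche, OCH3–Br gauche, CHO–Br gauche, CHO–F gauche; 0.7 + 0.7 + 0.9 + 0.7 = 3.0 kcal/mol.
B (staggered): OCH3–NH2 gauche, OCH3–F gauche, CHO–NH2 gauche, CHO–Br gauche; 0.7 + 0.6 + 0.7 + 0.9 = 2.9 kcal/mol.
C (staggered): OCH3–Br gauche, OCH3–F gauche, CHO–NH2 gauche, CHO–F gauche; 0.7 + 0.6 + 0.7 + 0.7 = 2.7 kcal/mol.
C has the lowest total (2.7 kcal/mol).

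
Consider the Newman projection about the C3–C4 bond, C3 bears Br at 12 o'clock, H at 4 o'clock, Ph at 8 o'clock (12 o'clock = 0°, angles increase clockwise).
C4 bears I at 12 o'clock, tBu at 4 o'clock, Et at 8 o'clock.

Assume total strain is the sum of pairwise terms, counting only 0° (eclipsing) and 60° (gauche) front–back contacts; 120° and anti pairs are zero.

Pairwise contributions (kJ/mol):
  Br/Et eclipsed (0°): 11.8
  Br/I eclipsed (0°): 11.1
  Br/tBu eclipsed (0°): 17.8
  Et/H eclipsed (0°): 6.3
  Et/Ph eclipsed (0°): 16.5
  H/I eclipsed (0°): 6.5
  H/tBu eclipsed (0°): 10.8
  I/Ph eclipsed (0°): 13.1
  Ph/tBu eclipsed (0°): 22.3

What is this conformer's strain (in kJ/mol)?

This conformer (eclipsed): Br(0°)/I(0°) eclipsed 11.1; H(120°)/tBu(120°) eclipsed 10.8; Ph(240°)/Et(240°) eclipsed 16.5 → 38.4 kJ/mol.

38.4 kJ/mol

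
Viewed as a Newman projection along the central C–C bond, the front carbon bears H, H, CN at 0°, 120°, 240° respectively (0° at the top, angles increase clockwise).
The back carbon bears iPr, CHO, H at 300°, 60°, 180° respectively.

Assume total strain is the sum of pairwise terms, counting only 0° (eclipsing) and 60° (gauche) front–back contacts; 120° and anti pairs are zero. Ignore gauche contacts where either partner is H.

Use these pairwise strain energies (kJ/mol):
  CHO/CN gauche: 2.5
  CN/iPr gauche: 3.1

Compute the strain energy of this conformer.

3.1 kJ/mol

This conformer is staggered. CN at 240° is gauche with iPr at 300° (3.1). Total 3.1 kJ/mol.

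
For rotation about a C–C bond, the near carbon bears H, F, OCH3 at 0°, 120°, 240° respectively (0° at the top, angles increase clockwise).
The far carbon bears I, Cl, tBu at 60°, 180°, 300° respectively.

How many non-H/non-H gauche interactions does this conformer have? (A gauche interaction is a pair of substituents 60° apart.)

Non-H gauche pairs: F(120°)/I(60°); F(120°)/Cl(180°); OCH3(240°)/Cl(180°); OCH3(240°)/tBu(300°) — 4 interactions.

4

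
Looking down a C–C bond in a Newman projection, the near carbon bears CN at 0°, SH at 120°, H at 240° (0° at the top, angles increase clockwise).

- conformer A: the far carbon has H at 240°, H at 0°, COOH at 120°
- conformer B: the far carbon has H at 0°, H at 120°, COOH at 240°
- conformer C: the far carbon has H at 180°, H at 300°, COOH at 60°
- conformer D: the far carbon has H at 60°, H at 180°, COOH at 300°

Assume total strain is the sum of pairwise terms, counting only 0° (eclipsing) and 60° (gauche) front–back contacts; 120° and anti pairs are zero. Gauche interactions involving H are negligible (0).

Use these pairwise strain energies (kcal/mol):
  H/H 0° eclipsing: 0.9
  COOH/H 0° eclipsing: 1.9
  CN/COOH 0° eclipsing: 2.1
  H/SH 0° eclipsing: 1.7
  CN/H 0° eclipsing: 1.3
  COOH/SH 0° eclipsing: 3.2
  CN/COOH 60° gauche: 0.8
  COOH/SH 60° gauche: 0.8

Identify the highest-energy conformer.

A

A (eclipsed): CN(0°)/H(0°) eclipsed 1.3; SH(120°)/COOH(120°) eclipsed 3.2; H(240°)/H(240°) eclipsed 0.9 → 5.4 kcal/mol.
B (eclipsed): CN(0°)/H(0°) eclipsed 1.3; SH(120°)/H(120°) eclipsed 1.7; H(240°)/COOH(240°) eclipsed 1.9 → 4.9 kcal/mol.
C (staggered): CN(0°)/COOH(60°) gauche 0.8; SH(120°)/COOH(60°) gauche 0.8 → 1.6 kcal/mol.
D (staggered): CN(0°)/COOH(300°) gauche 0.8 → 0.8 kcal/mol.
A has the highest total (5.4 kcal/mol).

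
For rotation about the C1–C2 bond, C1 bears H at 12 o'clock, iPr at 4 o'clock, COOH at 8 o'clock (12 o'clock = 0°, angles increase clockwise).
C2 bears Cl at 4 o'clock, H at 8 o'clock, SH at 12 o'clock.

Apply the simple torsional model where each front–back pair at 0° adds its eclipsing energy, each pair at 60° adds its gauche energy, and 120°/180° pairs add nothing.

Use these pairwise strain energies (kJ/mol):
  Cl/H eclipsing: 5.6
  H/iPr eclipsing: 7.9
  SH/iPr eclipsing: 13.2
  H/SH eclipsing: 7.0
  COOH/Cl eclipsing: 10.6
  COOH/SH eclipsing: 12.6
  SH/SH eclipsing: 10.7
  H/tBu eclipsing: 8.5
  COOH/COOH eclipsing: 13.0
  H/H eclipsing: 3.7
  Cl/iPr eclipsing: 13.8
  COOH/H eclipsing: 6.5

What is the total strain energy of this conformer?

This conformer (eclipsed): H–SH eclipsed, iPr–Cl eclipsed, COOH–H eclipsed; 7.0 + 13.8 + 6.5 = 27.3 kJ/mol.

27.3 kJ/mol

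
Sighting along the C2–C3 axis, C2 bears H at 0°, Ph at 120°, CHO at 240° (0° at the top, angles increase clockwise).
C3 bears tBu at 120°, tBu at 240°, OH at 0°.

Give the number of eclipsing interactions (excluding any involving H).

2

Non-H eclipsing pairs: Ph(120°)/tBu(120°); CHO(240°)/tBu(240°) — 2 interactions.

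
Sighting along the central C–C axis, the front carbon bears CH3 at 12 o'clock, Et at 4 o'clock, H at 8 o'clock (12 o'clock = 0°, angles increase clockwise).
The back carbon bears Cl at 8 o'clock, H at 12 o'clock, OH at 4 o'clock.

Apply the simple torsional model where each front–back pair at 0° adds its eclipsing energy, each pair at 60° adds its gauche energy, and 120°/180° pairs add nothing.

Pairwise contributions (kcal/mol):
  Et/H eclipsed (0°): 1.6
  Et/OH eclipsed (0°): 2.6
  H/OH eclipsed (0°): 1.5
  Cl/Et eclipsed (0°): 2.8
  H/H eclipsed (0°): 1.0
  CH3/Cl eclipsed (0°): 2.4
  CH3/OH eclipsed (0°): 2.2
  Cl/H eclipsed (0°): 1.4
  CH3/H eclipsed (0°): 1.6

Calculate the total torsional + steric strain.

This conformer (eclipsed): CH3–H eclipsed, Et–OH eclipsed, H–Cl eclipsed; 1.6 + 2.6 + 1.4 = 5.6 kcal/mol.

5.6 kcal/mol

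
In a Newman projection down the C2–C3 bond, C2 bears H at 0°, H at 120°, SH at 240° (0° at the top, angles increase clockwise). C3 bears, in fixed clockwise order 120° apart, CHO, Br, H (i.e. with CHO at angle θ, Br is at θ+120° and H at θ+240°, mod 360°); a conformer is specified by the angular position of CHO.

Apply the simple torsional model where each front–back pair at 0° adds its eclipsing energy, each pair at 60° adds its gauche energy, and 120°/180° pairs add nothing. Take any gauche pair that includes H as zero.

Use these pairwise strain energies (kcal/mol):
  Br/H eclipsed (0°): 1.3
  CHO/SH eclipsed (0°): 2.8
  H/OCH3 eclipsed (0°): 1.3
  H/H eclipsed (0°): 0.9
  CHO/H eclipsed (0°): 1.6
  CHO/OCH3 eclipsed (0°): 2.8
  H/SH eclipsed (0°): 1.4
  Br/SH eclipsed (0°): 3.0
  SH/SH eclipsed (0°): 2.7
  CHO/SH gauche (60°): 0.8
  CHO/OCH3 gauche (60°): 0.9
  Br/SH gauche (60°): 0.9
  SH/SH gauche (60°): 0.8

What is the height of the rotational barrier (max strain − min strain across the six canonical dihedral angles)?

CHO at 0° (eclipsed): H(0°)/CHO(0°) eclipsed 1.6; H(120°)/Br(120°) eclipsed 1.3; SH(240°)/H(240°) eclipsed 1.4 → 4.3 kcal/mol.
CHO at 60° (staggered): SH(240°)/Br(180°) gauche 0.9 → 0.9 kcal/mol.
CHO at 120° (eclipsed): H(0°)/H(0°) eclipsed 0.9; H(120°)/CHO(120°) eclipsed 1.6; SH(240°)/Br(240°) eclipsed 3.0 → 5.5 kcal/mol.
CHO at 180° (staggered): SH(240°)/CHO(180°) gauche 0.8; SH(240°)/Br(300°) gauche 0.9 → 1.7 kcal/mol.
CHO at 240° (eclipsed): H(0°)/Br(0°) eclipsed 1.3; H(120°)/H(120°) eclipsed 0.9; SH(240°)/CHO(240°) eclipsed 2.8 → 5.0 kcal/mol.
CHO at 300° (staggered): SH(240°)/CHO(300°) gauche 0.8 → 0.8 kcal/mol.
Max at 120° (5.5 kcal/mol), min at 300° (0.8 kcal/mol); barrier = 4.7 kcal/mol.

4.7 kcal/mol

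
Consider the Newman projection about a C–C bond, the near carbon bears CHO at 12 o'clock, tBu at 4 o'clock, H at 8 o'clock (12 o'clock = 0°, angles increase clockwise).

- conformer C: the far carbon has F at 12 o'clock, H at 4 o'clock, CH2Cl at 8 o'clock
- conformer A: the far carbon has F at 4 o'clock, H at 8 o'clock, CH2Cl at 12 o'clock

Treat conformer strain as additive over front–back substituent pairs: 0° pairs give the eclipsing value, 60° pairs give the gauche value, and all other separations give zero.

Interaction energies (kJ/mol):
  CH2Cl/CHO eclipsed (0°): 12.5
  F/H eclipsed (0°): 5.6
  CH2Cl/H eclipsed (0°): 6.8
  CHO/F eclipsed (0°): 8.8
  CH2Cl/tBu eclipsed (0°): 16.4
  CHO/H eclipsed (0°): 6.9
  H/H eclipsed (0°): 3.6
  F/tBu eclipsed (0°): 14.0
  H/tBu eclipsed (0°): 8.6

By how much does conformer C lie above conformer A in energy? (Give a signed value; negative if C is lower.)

-5.9 kJ/mol

C (eclipsed): CHO–F eclipsed, tBu–H eclipsed, H–CH2Cl eclipsed; 8.8 + 8.6 + 6.8 = 24.2 kJ/mol.
A (eclipsed): CHO–CH2Cl eclipsed, tBu–F eclipsed, H–H eclipsed; 12.5 + 14.0 + 3.6 = 30.1 kJ/mol.
E(C) − E(A) = 24.2 − 30.1 = -5.9 kJ/mol.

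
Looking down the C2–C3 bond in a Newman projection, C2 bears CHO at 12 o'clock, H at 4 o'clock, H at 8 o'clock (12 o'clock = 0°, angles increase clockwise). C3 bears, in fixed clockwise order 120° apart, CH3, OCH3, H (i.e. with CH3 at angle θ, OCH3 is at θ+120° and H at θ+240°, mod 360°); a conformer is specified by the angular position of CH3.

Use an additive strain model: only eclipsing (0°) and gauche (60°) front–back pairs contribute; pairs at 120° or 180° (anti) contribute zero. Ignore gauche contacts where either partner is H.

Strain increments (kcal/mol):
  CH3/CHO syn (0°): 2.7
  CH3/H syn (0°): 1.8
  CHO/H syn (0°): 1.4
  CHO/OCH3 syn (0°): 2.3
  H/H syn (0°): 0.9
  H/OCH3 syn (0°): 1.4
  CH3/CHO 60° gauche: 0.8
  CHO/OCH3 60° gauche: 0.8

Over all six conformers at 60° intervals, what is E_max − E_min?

CH3 at 0° is eclipsed. CHO at 0° is eclipsed with CH3 at 0° (2.7); H at 120° is eclipsed with OCH3 at 120° (1.4); H at 240° is eclipsed with H at 240° (0.9). Total 5.0 kcal/mol.
CH3 at 60° is staggered. CHO at 0° is gauche with CH3 at 60° (0.8). Total 0.8 kcal/mol.
CH3 at 120° is eclipsed. CHO at 0° is eclipsed with H at 0° (1.4); H at 120° is eclipsed with CH3 at 120° (1.8); H at 240° is eclipsed with OCH3 at 240° (1.4). Total 4.6 kcal/mol.
CH3 at 180° is staggered. CHO at 0° is gauche with OCH3 at 300° (0.8). Total 0.8 kcal/mol.
CH3 at 240° is eclipsed. CHO at 0° is eclipsed with OCH3 at 0° (2.3); H at 120° is eclipsed with H at 120° (0.9); H at 240° is eclipsed with CH3 at 240° (1.8). Total 5.0 kcal/mol.
CH3 at 300° is staggered. CHO at 0° is gauche with CH3 at 300° (0.8); CHO at 0° is gauche with OCH3 at 60° (0.8). Total 1.6 kcal/mol.
Max at 0° (5.0 kcal/mol), min at 60° (0.8 kcal/mol); barrier = 4.2 kcal/mol.

4.2 kcal/mol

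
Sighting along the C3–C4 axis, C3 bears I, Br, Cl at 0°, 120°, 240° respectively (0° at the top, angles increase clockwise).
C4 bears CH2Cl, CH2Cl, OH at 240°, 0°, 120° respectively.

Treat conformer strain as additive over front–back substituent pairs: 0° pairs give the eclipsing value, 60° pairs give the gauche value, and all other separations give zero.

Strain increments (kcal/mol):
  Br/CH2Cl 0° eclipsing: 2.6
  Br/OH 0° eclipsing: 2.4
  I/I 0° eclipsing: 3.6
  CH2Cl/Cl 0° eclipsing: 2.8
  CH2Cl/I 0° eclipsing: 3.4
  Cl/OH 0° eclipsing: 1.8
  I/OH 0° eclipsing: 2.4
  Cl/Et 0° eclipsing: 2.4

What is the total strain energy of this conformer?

This conformer (eclipsed): I–CH2Cl eclipsed, Br–OH eclipsed, Cl–CH2Cl eclipsed; 3.4 + 2.4 + 2.8 = 8.6 kcal/mol.

8.6 kcal/mol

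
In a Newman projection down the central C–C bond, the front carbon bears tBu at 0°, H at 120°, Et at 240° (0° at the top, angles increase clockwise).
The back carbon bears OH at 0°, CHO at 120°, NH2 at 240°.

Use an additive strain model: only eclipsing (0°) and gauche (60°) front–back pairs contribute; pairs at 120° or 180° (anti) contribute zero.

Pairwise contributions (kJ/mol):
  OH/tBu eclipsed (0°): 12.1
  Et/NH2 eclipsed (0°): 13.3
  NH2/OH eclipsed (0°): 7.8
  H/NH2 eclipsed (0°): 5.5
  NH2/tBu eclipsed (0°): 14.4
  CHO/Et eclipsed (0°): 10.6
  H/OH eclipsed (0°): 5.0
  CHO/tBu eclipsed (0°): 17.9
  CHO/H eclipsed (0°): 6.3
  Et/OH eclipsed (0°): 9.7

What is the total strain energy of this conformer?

31.7 kJ/mol

This conformer (eclipsed): tBu(0°)/OH(0°) eclipsed 12.1; H(120°)/CHO(120°) eclipsed 6.3; Et(240°)/NH2(240°) eclipsed 13.3 → 31.7 kJ/mol.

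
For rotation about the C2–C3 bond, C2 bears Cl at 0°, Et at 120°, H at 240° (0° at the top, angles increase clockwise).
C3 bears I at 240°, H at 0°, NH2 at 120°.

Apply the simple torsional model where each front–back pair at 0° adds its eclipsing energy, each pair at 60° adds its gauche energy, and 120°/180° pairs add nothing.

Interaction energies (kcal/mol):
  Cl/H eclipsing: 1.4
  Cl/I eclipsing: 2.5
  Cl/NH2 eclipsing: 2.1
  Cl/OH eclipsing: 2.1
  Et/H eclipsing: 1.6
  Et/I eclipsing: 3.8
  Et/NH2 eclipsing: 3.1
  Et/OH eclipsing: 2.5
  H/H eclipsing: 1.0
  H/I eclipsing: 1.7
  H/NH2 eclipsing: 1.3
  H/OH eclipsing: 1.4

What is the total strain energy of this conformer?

6.2 kcal/mol

This conformer (eclipsed): Cl(0°)/H(0°) eclipsed 1.4; Et(120°)/NH2(120°) eclipsed 3.1; H(240°)/I(240°) eclipsed 1.7 → 6.2 kcal/mol.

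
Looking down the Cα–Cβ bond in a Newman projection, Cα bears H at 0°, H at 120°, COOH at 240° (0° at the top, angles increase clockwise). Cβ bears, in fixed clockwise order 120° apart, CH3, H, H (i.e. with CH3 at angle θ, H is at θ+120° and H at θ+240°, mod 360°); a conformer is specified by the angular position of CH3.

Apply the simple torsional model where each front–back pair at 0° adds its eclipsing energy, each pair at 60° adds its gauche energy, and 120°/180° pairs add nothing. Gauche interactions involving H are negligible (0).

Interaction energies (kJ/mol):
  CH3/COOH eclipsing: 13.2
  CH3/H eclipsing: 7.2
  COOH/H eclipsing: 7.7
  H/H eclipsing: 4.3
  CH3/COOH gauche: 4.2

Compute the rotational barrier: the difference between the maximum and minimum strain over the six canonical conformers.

21.8 kJ/mol

CH3 at 0° (eclipsed): H–CH3 eclipsed, H–H eclipsed, COOH–H eclipsed; 7.2 + 4.3 + 7.7 = 19.2 kJ/mol.
CH3 at 60° (staggered): no non-H gauche contacts → 0.0 kJ/mol.
CH3 at 120° (eclipsed): H–H eclipsed, H–CH3 eclipsed, COOH–H eclipsed; 4.3 + 7.2 + 7.7 = 19.2 kJ/mol.
CH3 at 180° (staggered): COOH–CH3 gauche; 4.2 = 4.2 kJ/mol.
CH3 at 240° (eclipsed): H–H eclipsed, H–H eclipsed, COOH–CH3 eclipsed; 4.3 + 4.3 + 13.2 = 21.8 kJ/mol.
CH3 at 300° (staggered): COOH–CH3 gauche; 4.2 = 4.2 kJ/mol.
Max at 240° (21.8 kJ/mol), min at 60° (0.0 kJ/mol); barrier = 21.8 kJ/mol.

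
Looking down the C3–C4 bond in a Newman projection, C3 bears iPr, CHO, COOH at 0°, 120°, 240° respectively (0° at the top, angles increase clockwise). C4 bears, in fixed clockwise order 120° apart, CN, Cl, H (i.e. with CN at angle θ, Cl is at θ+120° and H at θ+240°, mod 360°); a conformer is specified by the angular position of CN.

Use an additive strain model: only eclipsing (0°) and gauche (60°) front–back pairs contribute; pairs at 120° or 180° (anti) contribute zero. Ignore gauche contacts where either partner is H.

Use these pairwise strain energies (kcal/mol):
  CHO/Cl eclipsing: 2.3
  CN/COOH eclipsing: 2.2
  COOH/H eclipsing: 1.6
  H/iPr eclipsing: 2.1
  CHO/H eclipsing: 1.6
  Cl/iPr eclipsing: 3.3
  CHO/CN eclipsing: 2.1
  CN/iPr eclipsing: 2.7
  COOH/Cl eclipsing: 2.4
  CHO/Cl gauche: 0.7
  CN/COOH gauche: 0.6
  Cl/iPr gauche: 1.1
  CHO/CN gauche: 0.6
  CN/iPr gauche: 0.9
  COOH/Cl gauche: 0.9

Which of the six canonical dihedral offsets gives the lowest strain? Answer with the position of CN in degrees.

CN at 0° is eclipsed. iPr at 0° is eclipsed with CN at 0° (2.7); CHO at 120° is eclipsed with Cl at 120° (2.3); COOH at 240° is eclipsed with H at 240° (1.6). Total 6.6 kcal/mol.
CN at 60° is staggered. iPr at 0° is gauche with CN at 60° (0.9); CHO at 120° is gauche with CN at 60° (0.6); CHO at 120° is gauche with Cl at 180° (0.7); COOH at 240° is gauche with Cl at 180° (0.9). Total 3.1 kcal/mol.
CN at 120° is eclipsed. iPr at 0° is eclipsed with H at 0° (2.1); CHO at 120° is eclipsed with CN at 120° (2.1); COOH at 240° is eclipsed with Cl at 240° (2.4). Total 6.6 kcal/mol.
CN at 180° is staggered. iPr at 0° is gauche with Cl at 300° (1.1); CHO at 120° is gauche with CN at 180° (0.6); COOH at 240° is gauche with CN at 180° (0.6); COOH at 240° is gauche with Cl at 300° (0.9). Total 3.2 kcal/mol.
CN at 240° is eclipsed. iPr at 0° is eclipsed with Cl at 0° (3.3); CHO at 120° is eclipsed with H at 120° (1.6); COOH at 240° is eclipsed with CN at 240° (2.2). Total 7.1 kcal/mol.
CN at 300° is staggered. iPr at 0° is gauche with CN at 300° (0.9); iPr at 0° is gauche with Cl at 60° (1.1); CHO at 120° is gauche with Cl at 60° (0.7); COOH at 240° is gauche with CN at 300° (0.6). Total 3.3 kcal/mol.
The minimum (3.1 kcal/mol) occurs with CN at 60°.

60°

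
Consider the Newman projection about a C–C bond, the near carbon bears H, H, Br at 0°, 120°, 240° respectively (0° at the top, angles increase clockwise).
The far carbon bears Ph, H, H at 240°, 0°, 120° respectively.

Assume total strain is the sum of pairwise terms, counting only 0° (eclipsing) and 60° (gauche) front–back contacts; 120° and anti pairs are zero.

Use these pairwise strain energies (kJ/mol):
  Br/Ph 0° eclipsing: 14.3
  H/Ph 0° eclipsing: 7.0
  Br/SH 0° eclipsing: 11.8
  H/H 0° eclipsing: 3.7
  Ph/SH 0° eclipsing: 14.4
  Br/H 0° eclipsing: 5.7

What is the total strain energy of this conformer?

21.7 kJ/mol

This conformer (eclipsed): H–H eclipsed, H–H eclipsed, Br–Ph eclipsed; 3.7 + 3.7 + 14.3 = 21.7 kJ/mol.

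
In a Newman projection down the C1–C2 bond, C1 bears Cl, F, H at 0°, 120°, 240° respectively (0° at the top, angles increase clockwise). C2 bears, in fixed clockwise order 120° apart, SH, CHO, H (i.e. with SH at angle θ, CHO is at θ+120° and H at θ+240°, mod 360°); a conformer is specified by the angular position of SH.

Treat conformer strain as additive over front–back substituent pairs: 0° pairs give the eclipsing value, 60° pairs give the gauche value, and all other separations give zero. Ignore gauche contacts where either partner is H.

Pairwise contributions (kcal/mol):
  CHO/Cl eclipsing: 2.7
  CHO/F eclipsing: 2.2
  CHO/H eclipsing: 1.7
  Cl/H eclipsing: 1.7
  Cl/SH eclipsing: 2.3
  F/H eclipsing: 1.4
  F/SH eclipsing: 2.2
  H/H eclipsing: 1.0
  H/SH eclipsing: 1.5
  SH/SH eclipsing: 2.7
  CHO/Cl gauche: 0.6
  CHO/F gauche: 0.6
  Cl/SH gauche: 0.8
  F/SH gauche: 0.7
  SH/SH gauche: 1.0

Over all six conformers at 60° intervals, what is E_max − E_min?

SH at 0° (eclipsed): Cl(0°)/SH(0°) eclipsed 2.3; F(120°)/CHO(120°) eclipsed 2.2; H(240°)/H(240°) eclipsed 1.0 → 5.5 kcal/mol.
SH at 60° (staggered): Cl(0°)/SH(60°) gauche 0.8; F(120°)/SH(60°) gauche 0.7; F(120°)/CHO(180°) gauche 0.6 → 2.1 kcal/mol.
SH at 120° (eclipsed): Cl(0°)/H(0°) eclipsed 1.7; F(120°)/SH(120°) eclipsed 2.2; H(240°)/CHO(240°) eclipsed 1.7 → 5.6 kcal/mol.
SH at 180° (staggered): Cl(0°)/CHO(300°) gauche 0.6; F(120°)/SH(180°) gauche 0.7 → 1.3 kcal/mol.
SH at 240° (eclipsed): Cl(0°)/CHO(0°) eclipsed 2.7; F(120°)/H(120°) eclipsed 1.4; H(240°)/SH(240°) eclipsed 1.5 → 5.6 kcal/mol.
SH at 300° (staggered): Cl(0°)/SH(300°) gauche 0.8; Cl(0°)/CHO(60°) gauche 0.6; F(120°)/CHO(60°) gauche 0.6 → 2.0 kcal/mol.
Max at 120° (5.6 kcal/mol), min at 180° (1.3 kcal/mol); barrier = 4.3 kcal/mol.

4.3 kcal/mol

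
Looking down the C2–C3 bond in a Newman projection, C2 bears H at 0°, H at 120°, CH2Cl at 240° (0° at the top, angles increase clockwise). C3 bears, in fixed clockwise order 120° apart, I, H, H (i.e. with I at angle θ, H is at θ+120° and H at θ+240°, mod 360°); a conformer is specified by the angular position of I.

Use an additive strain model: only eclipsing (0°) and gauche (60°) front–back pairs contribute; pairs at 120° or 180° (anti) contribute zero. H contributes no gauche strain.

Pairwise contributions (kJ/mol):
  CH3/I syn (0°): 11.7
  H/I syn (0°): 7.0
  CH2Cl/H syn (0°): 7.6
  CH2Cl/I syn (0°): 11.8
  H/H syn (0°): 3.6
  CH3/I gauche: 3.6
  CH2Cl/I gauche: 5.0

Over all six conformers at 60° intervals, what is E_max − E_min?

I at 0° (eclipsed): H–I eclipsed, H–H eclipsed, CH2Cl–H eclipsed; 7.0 + 3.6 + 7.6 = 18.2 kJ/mol.
I at 60° (staggered): no non-H gauche contacts → 0.0 kJ/mol.
I at 120° (eclipsed): H–H eclipsed, H–I eclipsed, CH2Cl–H eclipsed; 3.6 + 7.0 + 7.6 = 18.2 kJ/mol.
I at 180° (staggered): CH2Cl–I gauche; 5.0 = 5.0 kJ/mol.
I at 240° (eclipsed): H–H eclipsed, H–H eclipsed, CH2Cl–I eclipsed; 3.6 + 3.6 + 11.8 = 19.0 kJ/mol.
I at 300° (staggered): CH2Cl–I gauche; 5.0 = 5.0 kJ/mol.
Max at 240° (19.0 kJ/mol), min at 60° (0.0 kJ/mol); barrier = 19.0 kJ/mol.

19.0 kJ/mol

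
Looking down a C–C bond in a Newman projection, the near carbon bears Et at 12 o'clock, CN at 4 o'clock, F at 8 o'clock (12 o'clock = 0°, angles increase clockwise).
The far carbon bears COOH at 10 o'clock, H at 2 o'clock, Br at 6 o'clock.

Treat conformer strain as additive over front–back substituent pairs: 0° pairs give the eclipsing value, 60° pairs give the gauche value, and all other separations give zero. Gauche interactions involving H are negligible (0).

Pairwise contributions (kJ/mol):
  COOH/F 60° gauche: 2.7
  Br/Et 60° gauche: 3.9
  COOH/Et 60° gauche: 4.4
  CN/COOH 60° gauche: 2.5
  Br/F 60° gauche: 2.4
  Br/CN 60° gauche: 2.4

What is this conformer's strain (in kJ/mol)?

11.9 kJ/mol

This conformer (staggered): Et–COOH gauche, CN–Br gauche, F–COOH gauche, F–Br gauche; 4.4 + 2.4 + 2.7 + 2.4 = 11.9 kJ/mol.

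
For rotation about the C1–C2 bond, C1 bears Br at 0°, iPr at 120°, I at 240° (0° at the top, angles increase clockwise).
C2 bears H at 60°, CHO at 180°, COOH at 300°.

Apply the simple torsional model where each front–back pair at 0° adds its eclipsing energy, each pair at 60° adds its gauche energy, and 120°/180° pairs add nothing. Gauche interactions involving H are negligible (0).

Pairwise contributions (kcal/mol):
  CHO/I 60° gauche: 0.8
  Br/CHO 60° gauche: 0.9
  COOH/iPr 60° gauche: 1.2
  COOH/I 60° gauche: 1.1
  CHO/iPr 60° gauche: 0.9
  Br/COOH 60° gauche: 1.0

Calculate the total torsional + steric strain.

This conformer (staggered): Br(0°)/COOH(300°) gauche 1.0; iPr(120°)/CHO(180°) gauche 0.9; I(240°)/CHO(180°) gauche 0.8; I(240°)/COOH(300°) gauche 1.1 → 3.8 kcal/mol.

3.8 kcal/mol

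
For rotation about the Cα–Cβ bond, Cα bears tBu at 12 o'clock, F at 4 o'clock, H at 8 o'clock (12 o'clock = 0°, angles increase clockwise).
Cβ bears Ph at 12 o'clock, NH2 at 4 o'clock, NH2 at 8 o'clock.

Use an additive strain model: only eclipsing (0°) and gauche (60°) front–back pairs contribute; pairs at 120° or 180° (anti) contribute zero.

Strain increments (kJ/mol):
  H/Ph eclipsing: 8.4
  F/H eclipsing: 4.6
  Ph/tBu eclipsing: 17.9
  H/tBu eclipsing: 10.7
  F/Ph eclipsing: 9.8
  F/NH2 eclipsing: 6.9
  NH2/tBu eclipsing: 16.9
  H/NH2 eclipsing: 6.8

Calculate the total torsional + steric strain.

31.6 kJ/mol

This conformer is eclipsed. tBu at 0° is eclipsed with Ph at 0° (17.9); F at 120° is eclipsed with NH2 at 120° (6.9); H at 240° is eclipsed with NH2 at 240° (6.8). Total 31.6 kJ/mol.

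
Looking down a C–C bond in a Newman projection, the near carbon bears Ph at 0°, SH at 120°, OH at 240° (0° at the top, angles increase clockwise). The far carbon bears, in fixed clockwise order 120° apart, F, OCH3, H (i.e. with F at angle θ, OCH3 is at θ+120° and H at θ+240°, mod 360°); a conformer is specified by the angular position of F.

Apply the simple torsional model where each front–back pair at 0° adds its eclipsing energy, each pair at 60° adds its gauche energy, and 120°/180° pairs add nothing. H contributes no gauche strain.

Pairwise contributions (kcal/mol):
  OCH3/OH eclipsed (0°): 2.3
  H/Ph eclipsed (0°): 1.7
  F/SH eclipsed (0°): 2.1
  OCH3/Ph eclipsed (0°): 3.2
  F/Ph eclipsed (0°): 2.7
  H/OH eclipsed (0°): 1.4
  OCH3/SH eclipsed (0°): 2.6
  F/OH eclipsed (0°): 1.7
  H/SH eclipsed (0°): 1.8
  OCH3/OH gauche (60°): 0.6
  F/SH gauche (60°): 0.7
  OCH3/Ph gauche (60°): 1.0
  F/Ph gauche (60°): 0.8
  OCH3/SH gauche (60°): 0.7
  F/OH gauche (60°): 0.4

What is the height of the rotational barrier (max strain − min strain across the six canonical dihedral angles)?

4.0 kcal/mol

F at 0° is eclipsed. Ph at 0° is eclipsed with F at 0° (2.7); SH at 120° is eclipsed with OCH3 at 120° (2.6); OH at 240° is eclipsed with H at 240° (1.4). Total 6.7 kcal/mol.
F at 60° is staggered. Ph at 0° is gauche with F at 60° (0.8); SH at 120° is gauche with F at 60° (0.7); SH at 120° is gauche with OCH3 at 180° (0.7); OH at 240° is gauche with OCH3 at 180° (0.6). Total 2.8 kcal/mol.
F at 120° is eclipsed. Ph at 0° is eclipsed with H at 0° (1.7); SH at 120° is eclipsed with F at 120° (2.1); OH at 240° is eclipsed with OCH3 at 240° (2.3). Total 6.1 kcal/mol.
F at 180° is staggered. Ph at 0° is gauche with OCH3 at 300° (1.0); SH at 120° is gauche with F at 180° (0.7); OH at 240° is gauche with F at 180° (0.4); OH at 240° is gauche with OCH3 at 300° (0.6). Total 2.7 kcal/mol.
F at 240° is eclipsed. Ph at 0° is eclipsed with OCH3 at 0° (3.2); SH at 120° is eclipsed with H at 120° (1.8); OH at 240° is eclipsed with F at 240° (1.7). Total 6.7 kcal/mol.
F at 300° is staggered. Ph at 0° is gauche with F at 300° (0.8); Ph at 0° is gauche with OCH3 at 60° (1.0); SH at 120° is gauche with OCH3 at 60° (0.7); OH at 240° is gauche with F at 300° (0.4). Total 2.9 kcal/mol.
Max at 0° (6.7 kcal/mol), min at 180° (2.7 kcal/mol); barrier = 4.0 kcal/mol.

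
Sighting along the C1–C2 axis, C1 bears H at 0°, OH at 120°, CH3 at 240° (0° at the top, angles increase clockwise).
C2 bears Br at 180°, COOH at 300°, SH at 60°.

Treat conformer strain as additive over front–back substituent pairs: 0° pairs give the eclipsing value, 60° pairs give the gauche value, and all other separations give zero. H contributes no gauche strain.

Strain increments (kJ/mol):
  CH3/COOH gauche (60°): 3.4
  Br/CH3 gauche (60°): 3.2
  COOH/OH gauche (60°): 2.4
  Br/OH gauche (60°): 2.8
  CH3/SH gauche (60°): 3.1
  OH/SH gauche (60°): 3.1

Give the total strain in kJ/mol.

12.5 kJ/mol

This conformer (staggered): OH(120°)/Br(180°) gauche 2.8; OH(120°)/SH(60°) gauche 3.1; CH3(240°)/Br(180°) gauche 3.2; CH3(240°)/COOH(300°) gauche 3.4 → 12.5 kJ/mol.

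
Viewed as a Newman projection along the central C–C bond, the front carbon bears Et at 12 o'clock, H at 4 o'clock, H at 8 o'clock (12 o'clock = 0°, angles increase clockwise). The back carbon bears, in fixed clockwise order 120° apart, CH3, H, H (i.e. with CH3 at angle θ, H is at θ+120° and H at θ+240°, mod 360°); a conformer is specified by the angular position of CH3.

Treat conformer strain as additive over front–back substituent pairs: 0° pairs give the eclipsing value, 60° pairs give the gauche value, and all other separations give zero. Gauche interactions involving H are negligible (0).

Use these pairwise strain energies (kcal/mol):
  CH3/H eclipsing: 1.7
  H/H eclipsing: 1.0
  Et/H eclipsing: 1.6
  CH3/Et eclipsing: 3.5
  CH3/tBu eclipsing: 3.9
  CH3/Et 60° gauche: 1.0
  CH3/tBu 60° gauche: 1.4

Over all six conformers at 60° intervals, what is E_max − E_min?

CH3 at 0° (eclipsed): Et–CH3 eclipsed, H–H eclipsed, H–H eclipsed; 3.5 + 1.0 + 1.0 = 5.5 kcal/mol.
CH3 at 60° (staggered): Et–CH3 gauche; 1.0 = 1.0 kcal/mol.
CH3 at 120° (eclipsed): Et–H eclipsed, H–CH3 eclipsed, H–H eclipsed; 1.6 + 1.7 + 1.0 = 4.3 kcal/mol.
CH3 at 180° (staggered): no non-H gauche contacts → 0.0 kcal/mol.
CH3 at 240° (eclipsed): Et–H eclipsed, H–H eclipsed, H–CH3 eclipsed; 1.6 + 1.0 + 1.7 = 4.3 kcal/mol.
CH3 at 300° (staggered): Et–CH3 gauche; 1.0 = 1.0 kcal/mol.
Max at 0° (5.5 kcal/mol), min at 180° (0.0 kcal/mol); barrier = 5.5 kcal/mol.

5.5 kcal/mol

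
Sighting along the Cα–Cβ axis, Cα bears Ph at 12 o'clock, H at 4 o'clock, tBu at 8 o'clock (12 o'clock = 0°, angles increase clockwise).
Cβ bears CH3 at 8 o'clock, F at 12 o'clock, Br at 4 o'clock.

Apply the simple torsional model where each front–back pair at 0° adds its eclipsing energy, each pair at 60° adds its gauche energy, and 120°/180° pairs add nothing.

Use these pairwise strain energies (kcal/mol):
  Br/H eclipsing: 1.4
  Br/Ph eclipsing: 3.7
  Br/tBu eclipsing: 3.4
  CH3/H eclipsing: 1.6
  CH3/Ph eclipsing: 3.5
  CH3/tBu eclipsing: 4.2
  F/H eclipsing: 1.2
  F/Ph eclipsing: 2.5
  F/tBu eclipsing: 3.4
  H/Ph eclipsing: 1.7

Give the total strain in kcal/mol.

This conformer (eclipsed): Ph–F eclipsed, H–Br eclipsed, tBu–CH3 eclipsed; 2.5 + 1.4 + 4.2 = 8.1 kcal/mol.

8.1 kcal/mol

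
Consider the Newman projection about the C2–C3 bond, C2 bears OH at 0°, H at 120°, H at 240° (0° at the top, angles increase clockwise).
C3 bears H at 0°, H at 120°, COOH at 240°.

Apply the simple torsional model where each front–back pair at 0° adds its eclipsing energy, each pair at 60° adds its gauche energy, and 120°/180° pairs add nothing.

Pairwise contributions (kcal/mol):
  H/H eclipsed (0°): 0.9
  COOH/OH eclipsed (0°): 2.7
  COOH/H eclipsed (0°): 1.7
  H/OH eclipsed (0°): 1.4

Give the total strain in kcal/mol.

4.0 kcal/mol

This conformer (eclipsed): OH(0°)/H(0°) eclipsed 1.4; H(120°)/H(120°) eclipsed 0.9; H(240°)/COOH(240°) eclipsed 1.7 → 4.0 kcal/mol.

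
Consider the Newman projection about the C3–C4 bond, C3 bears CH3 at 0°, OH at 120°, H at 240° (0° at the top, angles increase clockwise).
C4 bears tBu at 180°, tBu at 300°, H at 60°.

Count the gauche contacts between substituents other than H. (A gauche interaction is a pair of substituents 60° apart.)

Non-H gauche pairs: CH3(0°)/tBu(300°); OH(120°)/tBu(180°) — 2 interactions.

2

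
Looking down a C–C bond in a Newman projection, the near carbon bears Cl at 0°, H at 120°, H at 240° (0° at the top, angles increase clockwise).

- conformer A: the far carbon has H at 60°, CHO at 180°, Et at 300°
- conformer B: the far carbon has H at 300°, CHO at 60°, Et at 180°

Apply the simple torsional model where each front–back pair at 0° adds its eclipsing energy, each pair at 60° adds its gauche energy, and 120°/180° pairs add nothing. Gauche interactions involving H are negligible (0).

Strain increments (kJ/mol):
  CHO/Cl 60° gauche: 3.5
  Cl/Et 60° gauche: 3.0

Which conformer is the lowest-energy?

A

A is staggered. Cl at 0° is gauche with Et at 300° (3.0). Total 3.0 kJ/mol.
B is staggered. Cl at 0° is gauche with CHO at 60° (3.5). Total 3.5 kJ/mol.
A has the lowest total (3.0 kJ/mol).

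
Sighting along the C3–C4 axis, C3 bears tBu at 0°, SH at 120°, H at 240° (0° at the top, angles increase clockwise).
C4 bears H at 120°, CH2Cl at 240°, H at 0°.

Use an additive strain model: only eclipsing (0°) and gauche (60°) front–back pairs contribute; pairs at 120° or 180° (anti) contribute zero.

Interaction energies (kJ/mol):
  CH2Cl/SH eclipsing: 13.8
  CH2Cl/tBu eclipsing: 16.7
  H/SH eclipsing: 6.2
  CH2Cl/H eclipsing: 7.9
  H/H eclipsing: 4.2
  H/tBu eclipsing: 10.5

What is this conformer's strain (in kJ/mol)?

This conformer (eclipsed): tBu–H eclipsed, SH–H eclipsed, H–CH2Cl eclipsed; 10.5 + 6.2 + 7.9 = 24.6 kJ/mol.

24.6 kJ/mol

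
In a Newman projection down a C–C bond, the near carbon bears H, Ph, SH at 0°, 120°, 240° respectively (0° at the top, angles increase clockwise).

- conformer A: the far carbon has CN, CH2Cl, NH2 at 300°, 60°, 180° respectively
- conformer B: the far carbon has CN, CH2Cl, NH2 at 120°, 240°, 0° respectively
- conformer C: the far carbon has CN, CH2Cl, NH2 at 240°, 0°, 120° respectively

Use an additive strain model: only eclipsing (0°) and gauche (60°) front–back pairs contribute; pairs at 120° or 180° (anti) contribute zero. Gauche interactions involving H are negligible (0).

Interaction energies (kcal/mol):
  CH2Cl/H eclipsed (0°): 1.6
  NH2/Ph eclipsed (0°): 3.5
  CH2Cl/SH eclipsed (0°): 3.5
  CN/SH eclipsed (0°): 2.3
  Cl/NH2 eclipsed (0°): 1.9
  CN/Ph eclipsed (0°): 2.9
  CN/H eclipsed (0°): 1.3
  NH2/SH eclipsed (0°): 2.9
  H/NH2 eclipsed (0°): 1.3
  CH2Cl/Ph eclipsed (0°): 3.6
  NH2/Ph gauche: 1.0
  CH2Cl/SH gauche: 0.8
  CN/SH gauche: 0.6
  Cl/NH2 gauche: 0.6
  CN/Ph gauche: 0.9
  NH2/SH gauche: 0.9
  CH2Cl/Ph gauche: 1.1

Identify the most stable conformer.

A (staggered): Ph(120°)/CH2Cl(60°) gauche 1.1; Ph(120°)/NH2(180°) gauche 1.0; SH(240°)/CN(300°) gauche 0.6; SH(240°)/NH2(180°) gauche 0.9 → 3.6 kcal/mol.
B (eclipsed): H(0°)/NH2(0°) eclipsed 1.3; Ph(120°)/CN(120°) eclipsed 2.9; SH(240°)/CH2Cl(240°) eclipsed 3.5 → 7.7 kcal/mol.
C (eclipsed): H(0°)/CH2Cl(0°) eclipsed 1.6; Ph(120°)/NH2(120°) eclipsed 3.5; SH(240°)/CN(240°) eclipsed 2.3 → 7.4 kcal/mol.
A has the lowest total (3.6 kcal/mol).

A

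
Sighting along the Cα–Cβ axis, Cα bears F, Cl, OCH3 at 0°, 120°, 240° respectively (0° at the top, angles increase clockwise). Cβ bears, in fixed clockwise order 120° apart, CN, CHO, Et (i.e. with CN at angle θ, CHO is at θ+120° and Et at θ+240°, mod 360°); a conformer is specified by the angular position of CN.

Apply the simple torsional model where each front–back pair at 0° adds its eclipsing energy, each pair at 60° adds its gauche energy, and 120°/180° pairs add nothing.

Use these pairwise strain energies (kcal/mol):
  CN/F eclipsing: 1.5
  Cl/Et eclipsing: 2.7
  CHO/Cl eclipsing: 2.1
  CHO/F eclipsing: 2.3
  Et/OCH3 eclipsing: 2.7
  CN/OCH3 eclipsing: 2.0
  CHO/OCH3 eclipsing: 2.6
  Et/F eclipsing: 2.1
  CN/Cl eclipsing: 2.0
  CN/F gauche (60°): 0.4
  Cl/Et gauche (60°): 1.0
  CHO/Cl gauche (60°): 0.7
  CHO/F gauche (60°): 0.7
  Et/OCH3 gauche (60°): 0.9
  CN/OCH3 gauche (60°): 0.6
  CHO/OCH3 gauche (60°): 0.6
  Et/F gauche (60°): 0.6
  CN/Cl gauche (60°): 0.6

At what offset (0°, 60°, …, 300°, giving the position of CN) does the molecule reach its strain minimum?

CN at 0° (eclipsed): F–CN eclipsed, Cl–CHO eclipsed, OCH3–Et eclipsed; 1.5 + 2.1 + 2.7 = 6.3 kcal/mol.
CN at 60° (staggered): F–CN gauche, F–Et gauche, Cl–CN gauche, Cl–CHO gauche, OCH3–CHO gauche, OCH3–Et gauche; 0.4 + 0.6 + 0.6 + 0.7 + 0.6 + 0.9 = 3.8 kcal/mol.
CN at 120° (eclipsed): F–Et eclipsed, Cl–CN eclipsed, OCH3–CHO eclipsed; 2.1 + 2.0 + 2.6 = 6.7 kcal/mol.
CN at 180° (staggered): F–CHO gauche, F–Et gauche, Cl–CN gauche, Cl–Et gauche, OCH3–CN gauche, OCH3–CHO gauche; 0.7 + 0.6 + 0.6 + 1.0 + 0.6 + 0.6 = 4.1 kcal/mol.
CN at 240° (eclipsed): F–CHO eclipsed, Cl–Et eclipsed, OCH3–CN eclipsed; 2.3 + 2.7 + 2.0 = 7.0 kcal/mol.
CN at 300° (staggered): F–CN gauche, F–CHO gauche, Cl–CHO gauche, Cl–Et gauche, OCH3–CN gauche, OCH3–Et gauche; 0.4 + 0.7 + 0.7 + 1.0 + 0.6 + 0.9 = 4.3 kcal/mol.
The minimum (3.8 kcal/mol) occurs with CN at 60°.

60°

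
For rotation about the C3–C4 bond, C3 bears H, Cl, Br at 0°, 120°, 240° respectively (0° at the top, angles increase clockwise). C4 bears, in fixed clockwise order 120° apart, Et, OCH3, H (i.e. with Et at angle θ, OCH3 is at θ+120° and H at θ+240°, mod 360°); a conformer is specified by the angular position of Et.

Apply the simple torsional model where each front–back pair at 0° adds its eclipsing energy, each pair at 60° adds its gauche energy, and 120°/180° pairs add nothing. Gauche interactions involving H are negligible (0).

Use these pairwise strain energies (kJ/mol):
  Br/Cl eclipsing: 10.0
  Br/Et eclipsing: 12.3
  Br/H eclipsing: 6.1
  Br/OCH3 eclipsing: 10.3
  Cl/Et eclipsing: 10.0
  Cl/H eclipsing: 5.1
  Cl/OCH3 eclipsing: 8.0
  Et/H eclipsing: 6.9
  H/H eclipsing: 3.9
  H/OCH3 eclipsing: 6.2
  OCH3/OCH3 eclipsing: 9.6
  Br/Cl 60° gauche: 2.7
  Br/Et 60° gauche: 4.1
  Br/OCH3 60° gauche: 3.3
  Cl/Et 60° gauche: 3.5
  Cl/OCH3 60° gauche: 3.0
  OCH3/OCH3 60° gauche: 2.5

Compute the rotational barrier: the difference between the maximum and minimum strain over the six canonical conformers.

17.1 kJ/mol

Et at 0° (eclipsed): H(0°)/Et(0°) eclipsed 6.9; Cl(120°)/OCH3(120°) eclipsed 8.0; Br(240°)/H(240°) eclipsed 6.1 → 21.0 kJ/mol.
Et at 60° (staggered): Cl(120°)/Et(60°) gauche 3.5; Cl(120°)/OCH3(180°) gauche 3.0; Br(240°)/OCH3(180°) gauche 3.3 → 9.8 kJ/mol.
Et at 120° (eclipsed): H(0°)/H(0°) eclipsed 3.9; Cl(120°)/Et(120°) eclipsed 10.0; Br(240°)/OCH3(240°) eclipsed 10.3 → 24.2 kJ/mol.
Et at 180° (staggered): Cl(120°)/Et(180°) gauche 3.5; Br(240°)/Et(180°) gauche 4.1; Br(240°)/OCH3(300°) gauche 3.3 → 10.9 kJ/mol.
Et at 240° (eclipsed): H(0°)/OCH3(0°) eclipsed 6.2; Cl(120°)/H(120°) eclipsed 5.1; Br(240°)/Et(240°) eclipsed 12.3 → 23.6 kJ/mol.
Et at 300° (staggered): Cl(120°)/OCH3(60°) gauche 3.0; Br(240°)/Et(300°) gauche 4.1 → 7.1 kJ/mol.
Max at 120° (24.2 kJ/mol), min at 300° (7.1 kJ/mol); barrier = 17.1 kJ/mol.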